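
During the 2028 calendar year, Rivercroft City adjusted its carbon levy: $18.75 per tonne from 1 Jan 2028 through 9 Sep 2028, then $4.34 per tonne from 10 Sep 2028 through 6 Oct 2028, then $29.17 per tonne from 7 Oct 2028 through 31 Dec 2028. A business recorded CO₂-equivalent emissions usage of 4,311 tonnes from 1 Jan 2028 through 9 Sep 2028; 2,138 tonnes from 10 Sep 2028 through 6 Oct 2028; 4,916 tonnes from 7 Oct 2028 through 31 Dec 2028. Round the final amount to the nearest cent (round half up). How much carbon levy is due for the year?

$233,509.89

1 Jan – 9 Sep 2028: 4,311 tonnes at $18.75/tonne → $80,831.25
10 Sep – 6 Oct 2028: 2,138 tonnes at $4.34/tonne → $9,278.92
7 Oct – 31 Dec 2028: 4,916 tonnes at $29.17/tonne → $143,399.72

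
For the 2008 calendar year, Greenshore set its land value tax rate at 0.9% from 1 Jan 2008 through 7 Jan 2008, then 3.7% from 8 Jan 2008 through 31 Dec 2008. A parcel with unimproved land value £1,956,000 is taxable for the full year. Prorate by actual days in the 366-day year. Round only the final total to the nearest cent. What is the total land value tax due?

£71,324.52

1 Jan – 7 Jan 2008: 7 days at 0.9% → £1,956,000 × 0.9% × 7/366 = £336.6885
8 Jan – 31 Dec 2008: 359 days at 3.7% → £1,956,000 × 3.7% × 359/366 = £70,987.8361
Total = £71,324.5246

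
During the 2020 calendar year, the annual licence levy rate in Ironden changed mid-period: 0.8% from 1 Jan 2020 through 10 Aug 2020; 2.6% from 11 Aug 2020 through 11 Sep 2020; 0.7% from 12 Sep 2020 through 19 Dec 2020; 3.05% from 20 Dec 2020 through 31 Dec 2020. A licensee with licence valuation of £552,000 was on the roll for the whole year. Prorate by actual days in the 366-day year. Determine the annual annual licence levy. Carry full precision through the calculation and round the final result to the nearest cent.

£5,542.62

1 Jan – 10 Aug 2020: 223 days at 0.8% → £552,000 × 0.8% × 223/366 = £2,690.6230
11 Aug – 11 Sep 2020: 32 days at 2.6% → £552,000 × 2.6% × 32/366 = £1,254.8197
12 Sep – 19 Dec 2020: 99 days at 0.7% → £552,000 × 0.7% × 99/366 = £1,045.1803
20 Dec – 31 Dec 2020: 12 days at 3.05% → £552,000 × 3.05% × 12/366 = £552.0000
Total = £5,542.6230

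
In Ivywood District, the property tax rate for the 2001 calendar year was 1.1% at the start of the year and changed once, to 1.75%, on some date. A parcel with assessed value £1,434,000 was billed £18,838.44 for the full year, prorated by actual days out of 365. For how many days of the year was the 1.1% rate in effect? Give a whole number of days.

245 days

Let d = days at the first rate; then 365 − d days at the second rate.
£1,434,000 × [1.1%·d + 1.75%·(365−d)] / 365 = £18,838.44
Solving gives d = 245, so the new rate took effect on September 3, 2001.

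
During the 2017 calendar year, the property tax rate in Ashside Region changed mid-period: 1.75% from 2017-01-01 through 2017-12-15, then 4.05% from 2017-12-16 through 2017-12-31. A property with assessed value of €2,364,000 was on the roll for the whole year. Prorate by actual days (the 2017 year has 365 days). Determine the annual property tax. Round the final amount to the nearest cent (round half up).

€43,753.43

2017-01-01 to 2017-12-15: 349 days at 1.75% → €2,364,000 × 1.75% × 349/365 = €39,556.5205
2017-12-16 to 2017-12-31: 16 days at 4.05% → €2,364,000 × 4.05% × 16/365 = €4,196.9096
Total = €43,753.4301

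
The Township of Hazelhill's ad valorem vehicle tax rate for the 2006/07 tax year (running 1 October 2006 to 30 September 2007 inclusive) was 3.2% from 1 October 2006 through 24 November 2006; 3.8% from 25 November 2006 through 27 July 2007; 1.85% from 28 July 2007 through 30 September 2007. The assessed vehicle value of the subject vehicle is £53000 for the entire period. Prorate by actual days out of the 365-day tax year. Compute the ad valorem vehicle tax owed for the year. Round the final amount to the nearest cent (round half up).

1 October – 24 November 2006: 55 days at 3.2% → £53000 × 3.2% × 55/365 = £255.5616
25 November 2006 – 27 July 2007: 245 days at 3.8% → £53000 × 3.8% × 245/365 = £1351.8630
28 July – 30 September 2007: 65 days at 1.85% → £53000 × 1.85% × 65/365 = £174.6096
Total = £1782.0342

£1782.03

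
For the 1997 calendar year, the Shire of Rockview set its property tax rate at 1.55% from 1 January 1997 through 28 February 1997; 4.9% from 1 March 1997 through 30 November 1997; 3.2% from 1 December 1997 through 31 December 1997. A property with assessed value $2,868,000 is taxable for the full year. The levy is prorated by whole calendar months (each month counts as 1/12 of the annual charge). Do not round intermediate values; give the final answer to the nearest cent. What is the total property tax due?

$120,456.00

1 January – 28 February 1997: 2 months at 1.55% → $2,868,000 × 1.55% × 2/12 = $7,409.0000
1 March – 30 November 1997: 9 months at 4.9% → $2,868,000 × 4.9% × 9/12 = $105,399.0000
1 December – 31 December 1997: 1 month at 3.2% → $2,868,000 × 3.2% × 1/12 = $7,648.0000
Total = $120,456.0000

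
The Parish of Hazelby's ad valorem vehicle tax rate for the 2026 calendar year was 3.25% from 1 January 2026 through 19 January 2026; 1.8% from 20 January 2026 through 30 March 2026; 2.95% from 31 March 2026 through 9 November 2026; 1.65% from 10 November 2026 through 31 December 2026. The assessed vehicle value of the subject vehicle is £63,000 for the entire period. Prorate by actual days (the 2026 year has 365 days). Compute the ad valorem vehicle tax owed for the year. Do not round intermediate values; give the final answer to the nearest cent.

1 January – 19 January 2026: 19 days at 3.25% → £63,000 × 3.25% × 19/365 = £106.5822
20 January – 30 March 2026: 70 days at 1.8% → £63,000 × 1.8% × 70/365 = £217.4795
31 March – 9 November 2026: 224 days at 2.95% → £63,000 × 2.95% × 224/365 = £1,140.5589
10 November – 31 December 2026: 52 days at 1.65% → £63,000 × 1.65% × 52/365 = £148.0932
Total = £1,612.7137

£1,612.71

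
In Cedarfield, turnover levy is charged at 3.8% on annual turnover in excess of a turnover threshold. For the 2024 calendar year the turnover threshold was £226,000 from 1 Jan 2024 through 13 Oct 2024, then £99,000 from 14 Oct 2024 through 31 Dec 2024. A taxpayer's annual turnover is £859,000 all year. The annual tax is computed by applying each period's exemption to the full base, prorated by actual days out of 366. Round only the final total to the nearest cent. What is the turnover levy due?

£25,095.68

1 Jan – 13 Oct 2024: 287 days, exemption £226,000 → (£859,000 − £226,000) × 3.8% × 287/366 = £18,862.0164
14 Oct – 31 Dec 2024: 79 days, exemption £99,000 → (£859,000 − £99,000) × 3.8% × 79/366 = £6,233.6612
Total = £25,095.6776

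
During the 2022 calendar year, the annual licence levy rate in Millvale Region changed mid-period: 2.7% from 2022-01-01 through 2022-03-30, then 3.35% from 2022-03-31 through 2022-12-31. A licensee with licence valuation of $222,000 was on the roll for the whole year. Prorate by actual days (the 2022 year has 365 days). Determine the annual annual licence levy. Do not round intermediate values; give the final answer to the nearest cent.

$7,085.15

2022-01-01 to 2022-03-30: 89 days at 2.7% → $222,000 × 2.7% × 89/365 = $1,461.5507
2022-03-31 to 2022-12-31: 276 days at 3.35% → $222,000 × 3.35% × 276/365 = $5,623.5945
Total = $7,085.1452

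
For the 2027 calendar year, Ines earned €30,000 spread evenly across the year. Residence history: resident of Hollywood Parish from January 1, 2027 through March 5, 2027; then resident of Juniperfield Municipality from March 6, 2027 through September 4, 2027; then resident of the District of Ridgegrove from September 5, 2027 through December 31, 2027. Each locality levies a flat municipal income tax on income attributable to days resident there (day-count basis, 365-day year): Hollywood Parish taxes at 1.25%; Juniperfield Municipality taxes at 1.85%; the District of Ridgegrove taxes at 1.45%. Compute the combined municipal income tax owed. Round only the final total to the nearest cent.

Hollywood Parish, January 1 – March 5, 2027: 64 days → €30,000 × 1.25% × 64/365 = €65.7534
Juniperfield Municipality, March 6 – September 4, 2027: 183 days → €30,000 × 1.85% × 183/365 = €278.2603
The District of Ridgegrove, September 5 – December 31, 2027: 118 days → €30,000 × 1.45% × 118/365 = €140.6301
Total = €484.6438

€484.64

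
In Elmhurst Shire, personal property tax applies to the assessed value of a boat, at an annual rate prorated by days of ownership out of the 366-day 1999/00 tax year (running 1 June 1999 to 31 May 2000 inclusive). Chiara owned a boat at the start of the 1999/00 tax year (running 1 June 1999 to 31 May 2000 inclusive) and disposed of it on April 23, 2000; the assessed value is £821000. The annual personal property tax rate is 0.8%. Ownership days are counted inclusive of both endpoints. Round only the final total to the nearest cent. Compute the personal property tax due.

Days held (June 1, 1999 – April 23, 2000): 328 out of 366
Tax = £821000 × 0.8% × 328/366 = £5886.0765

£5886.08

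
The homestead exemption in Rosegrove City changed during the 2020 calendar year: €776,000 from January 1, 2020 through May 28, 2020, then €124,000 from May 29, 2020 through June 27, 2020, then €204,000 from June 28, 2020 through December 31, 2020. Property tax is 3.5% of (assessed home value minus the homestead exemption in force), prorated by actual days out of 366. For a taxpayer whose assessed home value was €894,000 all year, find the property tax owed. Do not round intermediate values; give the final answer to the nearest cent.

January 1 – May 28, 2020: 149 days, exemption €776,000 → (€894,000 − €776,000) × 3.5% × 149/366 = €1,681.3388
May 29 – June 27, 2020: 30 days, exemption €124,000 → (€894,000 − €124,000) × 3.5% × 30/366 = €2,209.0164
June 28 – December 31, 2020: 187 days, exemption €204,000 → (€894,000 − €204,000) × 3.5% × 187/366 = €12,338.9344
Total = €16,229.2896

€16,229.29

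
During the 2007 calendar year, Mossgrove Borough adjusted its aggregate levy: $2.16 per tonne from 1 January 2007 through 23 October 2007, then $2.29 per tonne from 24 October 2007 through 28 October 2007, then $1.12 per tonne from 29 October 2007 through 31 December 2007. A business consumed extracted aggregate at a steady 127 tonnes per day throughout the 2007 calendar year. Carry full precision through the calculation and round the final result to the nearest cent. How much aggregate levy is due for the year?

$91,756.23

1 January – 23 October 2007: 296 days × 127 tonnes/day = 37,592 tonnes at $2.16/tonne → $81,198.72
24 October – 28 October 2007: 5 days × 127 tonnes/day = 635 tonnes at $2.29/tonne → $1,454.15
29 October – 31 December 2007: 64 days × 127 tonnes/day = 8,128 tonnes at $1.12/tonne → $9,103.36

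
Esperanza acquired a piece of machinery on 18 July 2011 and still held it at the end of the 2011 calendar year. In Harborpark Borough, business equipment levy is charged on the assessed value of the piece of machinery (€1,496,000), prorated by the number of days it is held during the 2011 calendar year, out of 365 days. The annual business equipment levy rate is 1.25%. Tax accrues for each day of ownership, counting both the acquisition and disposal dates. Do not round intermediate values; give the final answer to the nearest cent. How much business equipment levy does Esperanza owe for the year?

€8,555.89

Days held (18 July – 31 December 2011): 167 out of 365
Tax = €1,496,000 × 1.25% × 167/365 = €8,555.8904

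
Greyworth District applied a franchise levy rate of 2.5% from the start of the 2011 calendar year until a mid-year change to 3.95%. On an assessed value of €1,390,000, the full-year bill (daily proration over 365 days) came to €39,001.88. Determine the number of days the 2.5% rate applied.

Let d = days at the first rate; then 365 − d days at the second rate.
€1,390,000 × [2.5%·d + 3.95%·(365−d)] / 365 = €39,001.88
Solving gives d = 288, so the new rate took effect on 16 Oct 2011.

288 days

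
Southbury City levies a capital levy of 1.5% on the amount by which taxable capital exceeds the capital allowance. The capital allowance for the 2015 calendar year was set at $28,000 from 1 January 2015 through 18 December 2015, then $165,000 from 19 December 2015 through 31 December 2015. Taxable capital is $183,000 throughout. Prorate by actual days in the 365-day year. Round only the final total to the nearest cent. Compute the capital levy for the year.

1 January – 18 December 2015: 352 days, exemption $28,000 → ($183,000 − $28,000) × 1.5% × 352/365 = $2,242.1918
19 December – 31 December 2015: 13 days, exemption $165,000 → ($183,000 − $165,000) × 1.5% × 13/365 = $9.6164
Total = $2,251.8082

$2,251.81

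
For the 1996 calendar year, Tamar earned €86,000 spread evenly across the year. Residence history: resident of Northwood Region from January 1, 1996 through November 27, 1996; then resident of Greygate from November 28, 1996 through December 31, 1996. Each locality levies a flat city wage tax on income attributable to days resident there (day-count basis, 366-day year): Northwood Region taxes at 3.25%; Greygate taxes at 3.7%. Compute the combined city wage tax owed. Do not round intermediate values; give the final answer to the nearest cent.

€2,830.95

Northwood Region, January 1 – November 27, 1996: 332 days → €86,000 × 3.25% × 332/366 = €2,535.3552
Greygate, November 28 – December 31, 1996: 34 days → €86,000 × 3.7% × 34/366 = €295.5956
Total = €2,830.9508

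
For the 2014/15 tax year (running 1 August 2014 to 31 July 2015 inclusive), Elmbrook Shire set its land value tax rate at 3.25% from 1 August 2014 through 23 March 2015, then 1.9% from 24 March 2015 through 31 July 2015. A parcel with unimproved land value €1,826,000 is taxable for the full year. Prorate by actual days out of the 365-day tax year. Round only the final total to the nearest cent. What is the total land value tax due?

€50,565.19

1 August 2014 – 23 March 2015: 235 days at 3.25% → €1,826,000 × 3.25% × 235/365 = €38,208.4247
24 March – 31 July 2015: 130 days at 1.9% → €1,826,000 × 1.9% × 130/365 = €12,356.7671
Total = €50,565.1918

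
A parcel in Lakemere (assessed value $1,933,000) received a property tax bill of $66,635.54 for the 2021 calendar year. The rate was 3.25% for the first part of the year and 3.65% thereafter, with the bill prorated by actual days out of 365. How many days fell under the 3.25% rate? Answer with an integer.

Let d = days at the first rate; then 365 − d days at the second rate.
$1,933,000 × [3.25%·d + 3.65%·(365−d)] / 365 = $66,635.54
Solving gives d = 185, so the new rate took effect on July 5, 2021.

185 days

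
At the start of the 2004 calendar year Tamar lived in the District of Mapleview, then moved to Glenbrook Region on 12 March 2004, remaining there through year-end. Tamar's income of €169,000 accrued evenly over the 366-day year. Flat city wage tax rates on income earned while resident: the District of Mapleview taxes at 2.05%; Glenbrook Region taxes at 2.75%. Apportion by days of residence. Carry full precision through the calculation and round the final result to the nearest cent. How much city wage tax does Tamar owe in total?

€4,418.01

The District of Mapleview, 1 January – 11 March 2004: 71 days → €169,000 × 2.05% × 71/366 = €672.0751
Glenbrook Region, 12 March – 31 December 2004: 295 days → €169,000 × 2.75% × 295/366 = €3,745.9358
Total = €4,418.0109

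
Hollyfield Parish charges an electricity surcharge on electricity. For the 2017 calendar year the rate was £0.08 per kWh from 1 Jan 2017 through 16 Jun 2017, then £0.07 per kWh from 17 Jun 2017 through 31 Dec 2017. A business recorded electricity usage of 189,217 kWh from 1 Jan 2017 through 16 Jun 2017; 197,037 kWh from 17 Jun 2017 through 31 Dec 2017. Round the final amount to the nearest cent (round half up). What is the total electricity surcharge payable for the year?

£28,929.95

1 Jan – 16 Jun 2017: 189,217 kWh at £0.08/kWh → £15,137.36
17 Jun – 31 Dec 2017: 197,037 kWh at £0.07/kWh → £13,792.59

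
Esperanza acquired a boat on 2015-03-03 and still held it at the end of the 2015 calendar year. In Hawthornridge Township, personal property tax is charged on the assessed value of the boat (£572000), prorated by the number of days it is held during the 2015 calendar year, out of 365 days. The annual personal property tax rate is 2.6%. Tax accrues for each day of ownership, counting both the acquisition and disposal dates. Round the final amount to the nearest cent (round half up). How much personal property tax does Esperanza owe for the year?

£12386.54

Days held (2015-03-03 to 2015-12-31): 304 out of 365
Tax = £572000 × 2.6% × 304/365 = £12386.5425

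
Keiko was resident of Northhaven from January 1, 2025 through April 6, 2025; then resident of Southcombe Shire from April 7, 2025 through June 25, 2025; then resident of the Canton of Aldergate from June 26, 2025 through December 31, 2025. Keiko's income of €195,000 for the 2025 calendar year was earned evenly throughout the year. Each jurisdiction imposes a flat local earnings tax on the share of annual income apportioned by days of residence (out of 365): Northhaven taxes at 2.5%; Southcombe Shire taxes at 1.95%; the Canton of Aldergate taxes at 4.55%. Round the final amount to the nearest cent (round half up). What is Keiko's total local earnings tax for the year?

Northhaven, January 1 – April 6, 2025: 96 days → €195,000 × 2.5% × 96/365 = €1,282.1918
Southcombe Shire, April 7 – June 25, 2025: 80 days → €195,000 × 1.95% × 80/365 = €833.4247
The Canton of Aldergate, June 26 – December 31, 2025: 189 days → €195,000 × 4.55% × 189/365 = €4,594.2534
Total = €6,709.8699

€6,709.87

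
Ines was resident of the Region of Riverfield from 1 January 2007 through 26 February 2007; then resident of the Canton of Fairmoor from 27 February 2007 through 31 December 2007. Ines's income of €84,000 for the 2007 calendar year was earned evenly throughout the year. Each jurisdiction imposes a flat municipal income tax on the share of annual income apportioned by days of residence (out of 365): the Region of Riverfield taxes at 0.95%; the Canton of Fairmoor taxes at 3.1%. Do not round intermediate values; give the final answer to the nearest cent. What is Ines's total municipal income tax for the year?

The Region of Riverfield, 1 January – 26 February 2007: 57 days → €84,000 × 0.95% × 57/365 = €124.6192
The Canton of Fairmoor, 27 February – 31 December 2007: 308 days → €84,000 × 3.1% × 308/365 = €2,197.3479
Total = €2,321.9671

€2,321.97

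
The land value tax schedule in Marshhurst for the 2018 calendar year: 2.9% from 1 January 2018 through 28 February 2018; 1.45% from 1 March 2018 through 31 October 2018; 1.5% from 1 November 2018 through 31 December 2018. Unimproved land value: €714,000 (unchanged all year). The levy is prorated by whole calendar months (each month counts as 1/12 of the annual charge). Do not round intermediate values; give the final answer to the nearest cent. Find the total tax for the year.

1 January – 28 February 2018: 2 months at 2.9% → €714,000 × 2.9% × 2/12 = €3,451.0000
1 March – 31 October 2018: 8 months at 1.45% → €714,000 × 1.45% × 8/12 = €6,902.0000
1 November – 31 December 2018: 2 months at 1.5% → €714,000 × 1.5% × 2/12 = €1,785.0000
Total = €12,138.0000

€12,138.00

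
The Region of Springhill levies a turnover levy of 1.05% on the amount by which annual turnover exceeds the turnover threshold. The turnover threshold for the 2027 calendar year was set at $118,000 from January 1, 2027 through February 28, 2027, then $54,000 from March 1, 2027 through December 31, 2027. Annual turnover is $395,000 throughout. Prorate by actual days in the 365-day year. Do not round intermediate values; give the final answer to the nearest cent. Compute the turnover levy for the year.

$3,471.88

January 1 – February 28, 2027: 59 days, exemption $118,000 → ($395,000 − $118,000) × 1.05% × 59/365 = $470.1411
March 1 – December 31, 2027: 306 days, exemption $54,000 → ($395,000 − $54,000) × 1.05% × 306/365 = $3,001.7342
Total = $3,471.8753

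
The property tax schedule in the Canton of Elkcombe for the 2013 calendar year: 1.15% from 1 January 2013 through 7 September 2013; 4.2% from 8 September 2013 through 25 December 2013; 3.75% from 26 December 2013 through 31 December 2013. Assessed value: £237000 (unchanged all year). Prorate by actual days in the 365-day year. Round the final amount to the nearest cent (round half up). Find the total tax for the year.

1 January – 7 September 2013: 250 days at 1.15% → £237000 × 1.15% × 250/365 = £1866.7808
8 September – 25 December 2013: 109 days at 4.2% → £237000 × 4.2% × 109/365 = £2972.5644
26 December – 31 December 2013: 6 days at 3.75% → £237000 × 3.75% × 6/365 = £146.0959
Total = £4985.4411

£4985.44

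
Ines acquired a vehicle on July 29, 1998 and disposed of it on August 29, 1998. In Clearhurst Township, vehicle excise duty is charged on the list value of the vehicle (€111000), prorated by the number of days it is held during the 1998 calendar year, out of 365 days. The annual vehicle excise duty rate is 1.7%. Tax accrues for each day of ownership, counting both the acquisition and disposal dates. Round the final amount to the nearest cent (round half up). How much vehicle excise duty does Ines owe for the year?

€165.44

Days held (July 29 – August 29, 1998): 32 out of 365
Tax = €111000 × 1.7% × 32/365 = €165.4356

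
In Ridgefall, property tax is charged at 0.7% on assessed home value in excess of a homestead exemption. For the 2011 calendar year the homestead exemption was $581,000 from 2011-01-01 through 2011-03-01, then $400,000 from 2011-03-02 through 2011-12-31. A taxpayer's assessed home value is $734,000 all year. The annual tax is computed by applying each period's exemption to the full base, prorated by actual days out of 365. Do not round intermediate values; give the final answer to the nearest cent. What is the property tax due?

$2,129.73

2011-01-01 to 2011-03-01: 60 days, exemption $581,000 → ($734,000 − $581,000) × 0.7% × 60/365 = $176.0548
2011-03-02 to 2011-12-31: 305 days, exemption $400,000 → ($734,000 − $400,000) × 0.7% × 305/365 = $1,953.6712
Total = $2,129.7260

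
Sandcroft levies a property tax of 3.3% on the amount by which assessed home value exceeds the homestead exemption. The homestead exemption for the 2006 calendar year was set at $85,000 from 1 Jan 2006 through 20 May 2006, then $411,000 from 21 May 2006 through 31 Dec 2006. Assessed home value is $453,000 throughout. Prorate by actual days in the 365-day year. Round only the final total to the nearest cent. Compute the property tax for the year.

$5,512.36

1 Jan – 20 May 2006: 140 days, exemption $85,000 → ($453,000 − $85,000) × 3.3% × 140/365 = $4,657.9726
21 May – 31 Dec 2006: 225 days, exemption $411,000 → ($453,000 − $411,000) × 3.3% × 225/365 = $854.3836
Total = $5,512.3562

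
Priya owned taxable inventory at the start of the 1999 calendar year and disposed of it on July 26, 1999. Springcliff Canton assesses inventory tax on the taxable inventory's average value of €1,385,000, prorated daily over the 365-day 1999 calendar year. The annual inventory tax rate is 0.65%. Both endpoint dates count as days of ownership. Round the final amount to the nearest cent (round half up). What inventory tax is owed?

Days held (January 1 – July 26, 1999): 207 out of 365
Tax = €1,385,000 × 0.65% × 207/365 = €5,105.5274

€5,105.53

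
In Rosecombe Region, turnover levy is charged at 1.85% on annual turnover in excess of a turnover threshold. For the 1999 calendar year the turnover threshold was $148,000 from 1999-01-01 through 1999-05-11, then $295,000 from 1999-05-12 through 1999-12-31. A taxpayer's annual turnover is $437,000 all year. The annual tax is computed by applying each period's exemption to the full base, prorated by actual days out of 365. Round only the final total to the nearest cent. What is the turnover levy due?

$3,603.04

1999-01-01 to 1999-05-11: 131 days, exemption $148,000 → ($437,000 − $148,000) × 1.85% × 131/365 = $1,918.8808
1999-05-12 to 1999-12-31: 234 days, exemption $295,000 → ($437,000 − $295,000) × 1.85% × 234/365 = $1,684.1589
Total = $3,603.0397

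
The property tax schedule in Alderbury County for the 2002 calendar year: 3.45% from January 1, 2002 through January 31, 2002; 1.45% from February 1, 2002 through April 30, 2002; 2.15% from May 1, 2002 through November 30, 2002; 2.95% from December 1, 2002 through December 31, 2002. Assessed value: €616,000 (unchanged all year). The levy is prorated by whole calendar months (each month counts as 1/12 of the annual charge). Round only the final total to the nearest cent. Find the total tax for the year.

January 1 – January 31, 2002: 1 month at 3.45% → €616,000 × 3.45% × 1/12 = €1,771.0000
February 1 – April 30, 2002: 3 months at 1.45% → €616,000 × 1.45% × 3/12 = €2,233.0000
May 1 – November 30, 2002: 7 months at 2.15% → €616,000 × 2.15% × 7/12 = €7,725.6667
December 1 – December 31, 2002: 1 month at 2.95% → €616,000 × 2.95% × 1/12 = €1,514.3333
Total = €13,244.0000

€13,244.00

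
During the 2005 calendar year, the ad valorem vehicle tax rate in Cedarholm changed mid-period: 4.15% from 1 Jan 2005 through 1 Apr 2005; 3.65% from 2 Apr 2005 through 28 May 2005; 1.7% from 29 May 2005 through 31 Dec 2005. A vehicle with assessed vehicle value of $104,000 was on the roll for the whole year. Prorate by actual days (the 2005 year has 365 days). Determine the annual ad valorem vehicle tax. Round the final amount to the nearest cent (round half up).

1 Jan – 1 Apr 2005: 91 days at 4.15% → $104,000 × 4.15% × 91/365 = $1,076.0438
2 Apr – 28 May 2005: 57 days at 3.65% → $104,000 × 3.65% × 57/365 = $592.8000
29 May – 31 Dec 2005: 217 days at 1.7% → $104,000 × 1.7% × 217/365 = $1,051.1123
Total = $2,719.9562

$2,719.96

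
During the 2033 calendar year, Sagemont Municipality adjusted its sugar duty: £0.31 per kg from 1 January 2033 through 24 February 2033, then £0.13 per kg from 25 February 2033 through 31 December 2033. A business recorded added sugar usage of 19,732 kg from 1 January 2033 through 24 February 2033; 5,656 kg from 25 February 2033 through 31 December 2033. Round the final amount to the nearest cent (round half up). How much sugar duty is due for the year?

1 January – 24 February 2033: 19,732 kg at £0.31/kg → £6,116.92
25 February – 31 December 2033: 5,656 kg at £0.13/kg → £735.28

£6,852.20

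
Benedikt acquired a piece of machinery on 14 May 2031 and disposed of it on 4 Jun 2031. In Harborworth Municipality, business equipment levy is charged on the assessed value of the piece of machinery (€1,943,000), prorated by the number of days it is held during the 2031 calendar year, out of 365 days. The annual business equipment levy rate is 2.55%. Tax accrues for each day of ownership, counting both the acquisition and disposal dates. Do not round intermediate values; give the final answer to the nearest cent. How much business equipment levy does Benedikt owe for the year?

Days held (14 May – 4 Jun 2031): 22 out of 365
Tax = €1,943,000 × 2.55% × 22/365 = €2,986.3644

€2,986.36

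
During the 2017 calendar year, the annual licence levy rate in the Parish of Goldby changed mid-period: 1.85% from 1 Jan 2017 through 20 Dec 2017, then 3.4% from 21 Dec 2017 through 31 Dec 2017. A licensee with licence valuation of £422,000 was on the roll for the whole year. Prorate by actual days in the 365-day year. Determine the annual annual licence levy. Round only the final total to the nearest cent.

£8,004.13

1 Jan – 20 Dec 2017: 354 days at 1.85% → £422,000 × 1.85% × 354/365 = £7,571.7205
21 Dec – 31 Dec 2017: 11 days at 3.4% → £422,000 × 3.4% × 11/365 = £432.4055
Total = £8,004.1260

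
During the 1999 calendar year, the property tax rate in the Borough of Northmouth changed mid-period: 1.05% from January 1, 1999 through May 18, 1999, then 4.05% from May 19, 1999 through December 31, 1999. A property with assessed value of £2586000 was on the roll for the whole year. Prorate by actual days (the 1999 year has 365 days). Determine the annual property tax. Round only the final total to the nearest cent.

£75401.38

January 1 – May 18, 1999: 138 days at 1.05% → £2586000 × 1.05% × 138/365 = £10266.0658
May 19 – December 31, 1999: 227 days at 4.05% → £2586000 × 4.05% × 227/365 = £65135.3178
Total = £75401.3836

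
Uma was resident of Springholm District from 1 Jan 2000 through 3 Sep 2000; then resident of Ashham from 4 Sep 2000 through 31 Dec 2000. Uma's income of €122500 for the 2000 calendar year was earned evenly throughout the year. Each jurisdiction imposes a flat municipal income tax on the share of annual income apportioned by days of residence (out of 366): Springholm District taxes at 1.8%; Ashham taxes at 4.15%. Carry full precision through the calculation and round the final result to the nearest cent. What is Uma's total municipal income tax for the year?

Springholm District, 1 Jan – 3 Sep 2000: 247 days → €122500 × 1.8% × 247/366 = €1488.0738
Ashham, 4 Sep – 31 Dec 2000: 119 days → €122500 × 4.15% × 119/366 = €1652.9133
Total = €3140.9870

€3140.99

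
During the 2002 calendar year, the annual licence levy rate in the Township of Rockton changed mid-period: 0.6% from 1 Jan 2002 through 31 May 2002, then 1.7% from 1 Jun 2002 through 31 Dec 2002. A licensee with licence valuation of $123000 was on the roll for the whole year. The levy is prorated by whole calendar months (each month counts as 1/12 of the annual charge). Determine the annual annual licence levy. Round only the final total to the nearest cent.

1 Jan – 31 May 2002: 5 months at 0.6% → $123000 × 0.6% × 5/12 = $307.5000
1 Jun – 31 Dec 2002: 7 months at 1.7% → $123000 × 1.7% × 7/12 = $1219.7500
Total = $1527.2500

$1527.25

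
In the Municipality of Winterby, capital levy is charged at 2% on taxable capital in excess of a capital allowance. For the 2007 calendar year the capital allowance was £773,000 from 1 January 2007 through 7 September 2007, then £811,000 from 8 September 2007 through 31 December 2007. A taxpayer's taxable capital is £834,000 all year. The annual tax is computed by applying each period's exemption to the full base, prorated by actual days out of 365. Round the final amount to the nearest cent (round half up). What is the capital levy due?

1 January – 7 September 2007: 250 days, exemption £773,000 → (£834,000 − £773,000) × 2% × 250/365 = £835.6164
8 September – 31 December 2007: 115 days, exemption £811,000 → (£834,000 − £811,000) × 2% × 115/365 = £144.9315
Total = £980.5479

£980.55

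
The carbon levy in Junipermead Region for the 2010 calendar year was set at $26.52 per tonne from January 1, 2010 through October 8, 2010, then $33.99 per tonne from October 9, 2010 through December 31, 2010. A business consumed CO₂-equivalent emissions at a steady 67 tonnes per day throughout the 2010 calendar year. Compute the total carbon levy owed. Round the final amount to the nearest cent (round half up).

$690,587.76

January 1 – October 8, 2010: 281 days × 67 tonnes/day = 18,827 tonnes at $26.52/tonne → $499,292.04
October 9 – December 31, 2010: 84 days × 67 tonnes/day = 5,628 tonnes at $33.99/tonne → $191,295.72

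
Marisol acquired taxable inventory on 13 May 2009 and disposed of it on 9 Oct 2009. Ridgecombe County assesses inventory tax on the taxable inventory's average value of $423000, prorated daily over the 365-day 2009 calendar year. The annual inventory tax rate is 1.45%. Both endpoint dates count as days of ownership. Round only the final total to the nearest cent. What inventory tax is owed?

$2520.62

Days held (13 May – 9 Oct 2009): 150 out of 365
Tax = $423000 × 1.45% × 150/365 = $2520.6164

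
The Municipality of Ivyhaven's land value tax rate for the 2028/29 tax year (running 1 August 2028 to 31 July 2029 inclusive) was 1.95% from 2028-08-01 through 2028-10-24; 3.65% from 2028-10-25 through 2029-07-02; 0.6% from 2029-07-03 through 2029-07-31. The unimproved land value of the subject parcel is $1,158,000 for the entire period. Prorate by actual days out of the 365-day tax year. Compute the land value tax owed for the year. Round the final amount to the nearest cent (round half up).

2028-08-01 to 2028-10-24: 85 days at 1.95% → $1,158,000 × 1.95% × 85/365 = $5,258.5890
2028-10-25 to 2029-07-02: 251 days at 3.65% → $1,158,000 × 3.65% × 251/365 = $29,065.8000
2029-07-03 to 2029-07-31: 29 days at 0.6% → $1,158,000 × 0.6% × 29/365 = $552.0329
Total = $34,876.4219

$34,876.42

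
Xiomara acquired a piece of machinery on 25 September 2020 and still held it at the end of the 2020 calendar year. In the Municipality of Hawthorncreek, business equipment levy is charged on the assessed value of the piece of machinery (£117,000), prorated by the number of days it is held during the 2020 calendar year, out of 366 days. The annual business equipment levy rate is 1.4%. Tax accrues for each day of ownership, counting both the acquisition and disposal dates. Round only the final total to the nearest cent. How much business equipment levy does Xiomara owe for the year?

Days held (25 September – 31 December 2020): 98 out of 366
Tax = £117,000 × 1.4% × 98/366 = £438.5902

£438.59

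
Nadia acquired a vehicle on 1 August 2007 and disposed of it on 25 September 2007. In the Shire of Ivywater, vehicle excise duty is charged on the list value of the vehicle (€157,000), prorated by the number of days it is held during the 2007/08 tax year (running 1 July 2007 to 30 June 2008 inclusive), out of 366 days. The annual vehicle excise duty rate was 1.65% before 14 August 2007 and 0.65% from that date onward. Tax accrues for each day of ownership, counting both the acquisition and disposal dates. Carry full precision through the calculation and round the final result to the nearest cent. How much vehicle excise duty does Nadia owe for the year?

€211.91

1 August – 13 August 2007: 13 days at 1.65% → €157,000 × 1.65% × 13/366 = €92.0123
14 August – 25 September 2007: 43 days at 0.65% → €157,000 × 0.65% × 43/366 = €119.8948
Total = €211.9071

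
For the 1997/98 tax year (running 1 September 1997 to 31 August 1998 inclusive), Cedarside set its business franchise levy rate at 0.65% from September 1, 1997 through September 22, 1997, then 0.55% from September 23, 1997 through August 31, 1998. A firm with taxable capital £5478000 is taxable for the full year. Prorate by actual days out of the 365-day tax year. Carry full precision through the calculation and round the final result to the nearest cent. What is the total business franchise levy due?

September 1 – September 22, 1997: 22 days at 0.65% → £5478000 × 0.65% × 22/365 = £2146.1753
September 23, 1997 – August 31, 1998: 343 days at 0.55% → £5478000 × 0.55% × 343/365 = £28313.0055
Total = £30459.1808

£30459.18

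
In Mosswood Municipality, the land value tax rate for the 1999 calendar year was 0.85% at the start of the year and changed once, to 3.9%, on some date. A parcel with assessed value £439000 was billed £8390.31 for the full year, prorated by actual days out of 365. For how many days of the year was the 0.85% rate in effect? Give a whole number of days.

238 days

Let d = days at the first rate; then 365 − d days at the second rate.
£439000 × [0.85%·d + 3.9%·(365−d)] / 365 = £8390.31
Solving gives d = 238, so the new rate took effect on August 27, 1999.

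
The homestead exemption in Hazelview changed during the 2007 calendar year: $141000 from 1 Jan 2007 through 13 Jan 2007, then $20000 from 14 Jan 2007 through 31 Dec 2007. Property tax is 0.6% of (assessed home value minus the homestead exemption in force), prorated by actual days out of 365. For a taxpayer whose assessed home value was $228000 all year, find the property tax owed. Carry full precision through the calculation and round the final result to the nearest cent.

$1222.14

1 Jan – 13 Jan 2007: 13 days, exemption $141000 → ($228000 − $141000) × 0.6% × 13/365 = $18.5918
14 Jan – 31 Dec 2007: 352 days, exemption $20000 → ($228000 − $20000) × 0.6% × 352/365 = $1203.5507
Total = $1222.1425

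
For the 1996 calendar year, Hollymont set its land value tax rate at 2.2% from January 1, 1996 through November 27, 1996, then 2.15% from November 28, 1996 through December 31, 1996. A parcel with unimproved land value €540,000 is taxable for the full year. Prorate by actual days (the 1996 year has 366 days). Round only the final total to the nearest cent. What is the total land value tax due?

€11,854.92

January 1 – November 27, 1996: 332 days at 2.2% → €540,000 × 2.2% × 332/366 = €10,776.3934
November 28 – December 31, 1996: 34 days at 2.15% → €540,000 × 2.15% × 34/366 = €1,078.5246
Total = €11,854.9180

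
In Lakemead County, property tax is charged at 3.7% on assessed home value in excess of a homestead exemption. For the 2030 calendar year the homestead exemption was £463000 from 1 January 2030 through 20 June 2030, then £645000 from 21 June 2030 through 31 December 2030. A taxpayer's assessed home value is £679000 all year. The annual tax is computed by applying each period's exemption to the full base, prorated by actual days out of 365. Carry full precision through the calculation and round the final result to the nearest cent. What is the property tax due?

1 January – 20 June 2030: 171 days, exemption £463000 → (£679000 − £463000) × 3.7% × 171/365 = £3744.1973
21 June – 31 December 2030: 194 days, exemption £645000 → (£679000 − £645000) × 3.7% × 194/365 = £668.6356
Total = £4412.8329

£4412.83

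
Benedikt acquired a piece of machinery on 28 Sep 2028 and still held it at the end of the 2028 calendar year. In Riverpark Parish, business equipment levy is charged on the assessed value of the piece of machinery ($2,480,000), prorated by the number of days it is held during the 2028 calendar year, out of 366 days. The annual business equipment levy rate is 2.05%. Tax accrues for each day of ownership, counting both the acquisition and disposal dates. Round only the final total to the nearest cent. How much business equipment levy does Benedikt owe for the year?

$13,196.17

Days held (28 Sep – 31 Dec 2028): 95 out of 366
Tax = $2,480,000 × 2.05% × 95/366 = $13,196.1749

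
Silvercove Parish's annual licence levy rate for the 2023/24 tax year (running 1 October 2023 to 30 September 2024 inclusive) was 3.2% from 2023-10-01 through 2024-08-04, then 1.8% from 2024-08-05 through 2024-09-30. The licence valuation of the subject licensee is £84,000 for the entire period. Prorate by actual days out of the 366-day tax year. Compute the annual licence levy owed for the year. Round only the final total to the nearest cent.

2023-10-01 to 2024-08-04: 309 days at 3.2% → £84,000 × 3.2% × 309/366 = £2,269.3770
2024-08-05 to 2024-09-30: 57 days at 1.8% → £84,000 × 1.8% × 57/366 = £235.4754
Total = £2,504.8525

£2,504.85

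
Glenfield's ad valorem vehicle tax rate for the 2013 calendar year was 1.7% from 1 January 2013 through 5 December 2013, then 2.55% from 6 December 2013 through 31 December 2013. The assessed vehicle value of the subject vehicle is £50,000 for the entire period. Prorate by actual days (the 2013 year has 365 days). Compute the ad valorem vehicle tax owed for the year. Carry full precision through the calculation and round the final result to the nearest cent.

£880.27

1 January – 5 December 2013: 339 days at 1.7% → £50,000 × 1.7% × 339/365 = £789.4521
6 December – 31 December 2013: 26 days at 2.55% → £50,000 × 2.55% × 26/365 = £90.8219
Total = £880.2740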